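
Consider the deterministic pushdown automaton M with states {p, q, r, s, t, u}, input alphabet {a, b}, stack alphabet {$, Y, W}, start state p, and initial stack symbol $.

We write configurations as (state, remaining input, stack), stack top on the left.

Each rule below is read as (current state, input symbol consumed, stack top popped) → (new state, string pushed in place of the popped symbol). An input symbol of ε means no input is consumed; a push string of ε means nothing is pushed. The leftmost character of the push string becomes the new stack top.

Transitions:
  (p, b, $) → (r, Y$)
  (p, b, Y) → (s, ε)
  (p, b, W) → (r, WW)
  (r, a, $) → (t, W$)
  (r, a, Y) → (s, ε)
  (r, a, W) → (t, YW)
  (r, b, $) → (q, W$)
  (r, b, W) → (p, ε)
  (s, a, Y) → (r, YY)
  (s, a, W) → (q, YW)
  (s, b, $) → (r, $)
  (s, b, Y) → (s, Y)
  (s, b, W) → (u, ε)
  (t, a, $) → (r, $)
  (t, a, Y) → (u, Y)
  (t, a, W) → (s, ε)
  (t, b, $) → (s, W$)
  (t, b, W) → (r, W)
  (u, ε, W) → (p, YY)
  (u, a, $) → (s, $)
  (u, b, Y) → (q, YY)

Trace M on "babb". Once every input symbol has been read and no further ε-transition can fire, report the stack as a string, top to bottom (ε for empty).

(p, babb, $)
  read b, top $: go to r, push Y$ → (r, abb, Y$)
  read a, top Y: go to s, push ε → (s, bb, $)
  read b, top $: go to r, push $ → (r, b, $)
  read b, top $: go to q, push W$ → (q, ε, W$)
All input consumed in state q with stack W$.

W$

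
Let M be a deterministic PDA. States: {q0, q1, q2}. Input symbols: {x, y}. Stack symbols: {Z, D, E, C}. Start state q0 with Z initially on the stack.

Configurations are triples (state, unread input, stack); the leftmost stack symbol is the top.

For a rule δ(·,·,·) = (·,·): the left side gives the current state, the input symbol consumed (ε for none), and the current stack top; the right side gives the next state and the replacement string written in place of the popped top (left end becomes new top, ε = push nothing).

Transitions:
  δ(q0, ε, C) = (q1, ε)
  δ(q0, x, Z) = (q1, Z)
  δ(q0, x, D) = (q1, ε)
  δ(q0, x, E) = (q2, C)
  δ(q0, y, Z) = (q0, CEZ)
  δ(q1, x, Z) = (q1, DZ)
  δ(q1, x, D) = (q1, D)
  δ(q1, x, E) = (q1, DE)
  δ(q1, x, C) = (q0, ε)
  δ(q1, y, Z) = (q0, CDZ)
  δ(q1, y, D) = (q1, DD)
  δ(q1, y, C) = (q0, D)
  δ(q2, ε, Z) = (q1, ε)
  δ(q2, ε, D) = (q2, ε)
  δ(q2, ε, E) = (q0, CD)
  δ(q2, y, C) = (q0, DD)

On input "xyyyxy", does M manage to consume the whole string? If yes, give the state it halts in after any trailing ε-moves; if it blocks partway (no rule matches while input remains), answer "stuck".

q1

(q0, xyyyxy, Z)
  read x, top Z: go to q1, push Z → (q1, yyyxy, Z)
  read y, top Z: go to q0, push CDZ → (q0, yyxy, CDZ)
  ε-move, top C: go to q1, push ε → (q1, yyxy, DZ)
  read y, top D: go to q1, push DD → (q1, yxy, DDZ)
  read y, top D: go to q1, push DD → (q1, xy, DDDZ)
  read x, top D: go to q1, push D → (q1, y, DDDZ)
  read y, top D: go to q1, push DD → (q1, ε, DDDDZ)
All input consumed; M is in state q1.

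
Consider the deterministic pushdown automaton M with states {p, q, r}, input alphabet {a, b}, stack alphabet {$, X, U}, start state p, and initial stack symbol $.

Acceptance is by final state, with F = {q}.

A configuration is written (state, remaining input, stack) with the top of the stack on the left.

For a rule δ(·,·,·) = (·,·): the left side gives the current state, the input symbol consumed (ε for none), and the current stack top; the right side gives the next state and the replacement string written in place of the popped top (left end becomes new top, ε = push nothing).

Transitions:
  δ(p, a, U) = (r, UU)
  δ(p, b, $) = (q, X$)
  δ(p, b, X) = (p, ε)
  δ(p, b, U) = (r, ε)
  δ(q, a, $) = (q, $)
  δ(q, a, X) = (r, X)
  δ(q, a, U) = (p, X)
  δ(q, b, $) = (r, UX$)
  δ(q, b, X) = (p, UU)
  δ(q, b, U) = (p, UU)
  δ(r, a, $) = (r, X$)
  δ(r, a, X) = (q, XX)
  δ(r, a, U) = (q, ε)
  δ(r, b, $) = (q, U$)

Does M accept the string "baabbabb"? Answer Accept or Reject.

Reject

(p, baabbabb, $)
  read b, top $: go to q, push X$ → (q, aabbabb, X$)
  read a, top X: go to r, push X → (r, abbabb, X$)
  read a, top X: go to q, push XX → (q, bbabb, XX$)
  read b, top X: go to p, push UU → (p, babb, UUX$)
  read b, top U: go to r, push ε → (r, abb, UX$)
  read a, top U: go to q, push ε → (q, bb, X$)
  read b, top X: go to p, push UU → (p, b, UU$)
  read b, top U: go to r, push ε → (r, ε, U$)
All input consumed; state r ∉ F and no further ε-move applies.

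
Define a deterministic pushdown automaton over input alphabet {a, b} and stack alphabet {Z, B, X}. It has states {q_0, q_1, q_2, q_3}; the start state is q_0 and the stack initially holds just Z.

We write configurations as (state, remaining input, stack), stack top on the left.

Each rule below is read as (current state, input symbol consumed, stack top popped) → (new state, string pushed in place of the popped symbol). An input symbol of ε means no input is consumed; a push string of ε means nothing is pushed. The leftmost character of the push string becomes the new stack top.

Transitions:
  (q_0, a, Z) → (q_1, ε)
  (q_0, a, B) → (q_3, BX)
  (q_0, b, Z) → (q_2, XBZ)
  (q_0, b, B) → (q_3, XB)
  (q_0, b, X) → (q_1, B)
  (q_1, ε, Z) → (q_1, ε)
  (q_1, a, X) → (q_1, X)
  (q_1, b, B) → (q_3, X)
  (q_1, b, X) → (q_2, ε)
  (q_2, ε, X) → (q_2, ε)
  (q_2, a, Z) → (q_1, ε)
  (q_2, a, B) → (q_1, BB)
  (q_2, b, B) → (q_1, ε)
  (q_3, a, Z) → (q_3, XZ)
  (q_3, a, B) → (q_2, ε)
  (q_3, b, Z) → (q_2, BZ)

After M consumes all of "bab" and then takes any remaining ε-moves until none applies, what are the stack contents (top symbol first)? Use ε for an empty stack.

(q_0, bab, Z)
  read b, top Z: go to q_2, push XBZ → (q_2, ab, XBZ)
  ε-move, top X: go to q_2, push ε → (q_2, ab, BZ)
  read a, top B: go to q_1, push BB → (q_1, b, BBZ)
  read b, top B: go to q_3, push X → (q_3, ε, XBZ)
All input consumed in state q_3 with stack XBZ.

XBZ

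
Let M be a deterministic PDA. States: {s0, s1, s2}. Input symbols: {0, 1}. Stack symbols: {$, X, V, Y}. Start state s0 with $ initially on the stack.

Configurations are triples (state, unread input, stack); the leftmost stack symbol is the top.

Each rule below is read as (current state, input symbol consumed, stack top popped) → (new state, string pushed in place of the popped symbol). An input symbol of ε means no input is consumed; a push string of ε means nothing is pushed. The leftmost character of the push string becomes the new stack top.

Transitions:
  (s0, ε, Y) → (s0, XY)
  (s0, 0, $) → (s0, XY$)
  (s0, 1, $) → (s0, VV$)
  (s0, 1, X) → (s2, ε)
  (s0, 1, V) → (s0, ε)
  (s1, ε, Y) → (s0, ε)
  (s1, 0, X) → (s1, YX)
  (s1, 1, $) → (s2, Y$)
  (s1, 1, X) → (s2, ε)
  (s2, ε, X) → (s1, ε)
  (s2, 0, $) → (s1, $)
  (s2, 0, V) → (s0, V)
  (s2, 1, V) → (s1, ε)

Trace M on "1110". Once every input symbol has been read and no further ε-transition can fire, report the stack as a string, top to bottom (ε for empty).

XY$

(s0, 1110, $) ⊢ (s0, 110, VV$) ⊢ (s0, 10, V$) ⊢ (s0, 0, $) ⊢ (s0, ε, XY$)
All input consumed in state s0 with stack XY$.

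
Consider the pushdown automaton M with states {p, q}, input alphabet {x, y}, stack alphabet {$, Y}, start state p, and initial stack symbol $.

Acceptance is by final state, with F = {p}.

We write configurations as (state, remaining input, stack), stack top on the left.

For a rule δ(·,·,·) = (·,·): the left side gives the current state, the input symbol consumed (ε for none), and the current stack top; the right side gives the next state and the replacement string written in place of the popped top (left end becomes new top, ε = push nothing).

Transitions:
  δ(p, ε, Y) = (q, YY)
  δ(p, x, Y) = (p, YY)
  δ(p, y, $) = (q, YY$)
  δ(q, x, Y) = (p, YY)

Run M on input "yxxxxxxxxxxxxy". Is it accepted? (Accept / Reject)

Reject

No computation consumes all input and reaches a final state.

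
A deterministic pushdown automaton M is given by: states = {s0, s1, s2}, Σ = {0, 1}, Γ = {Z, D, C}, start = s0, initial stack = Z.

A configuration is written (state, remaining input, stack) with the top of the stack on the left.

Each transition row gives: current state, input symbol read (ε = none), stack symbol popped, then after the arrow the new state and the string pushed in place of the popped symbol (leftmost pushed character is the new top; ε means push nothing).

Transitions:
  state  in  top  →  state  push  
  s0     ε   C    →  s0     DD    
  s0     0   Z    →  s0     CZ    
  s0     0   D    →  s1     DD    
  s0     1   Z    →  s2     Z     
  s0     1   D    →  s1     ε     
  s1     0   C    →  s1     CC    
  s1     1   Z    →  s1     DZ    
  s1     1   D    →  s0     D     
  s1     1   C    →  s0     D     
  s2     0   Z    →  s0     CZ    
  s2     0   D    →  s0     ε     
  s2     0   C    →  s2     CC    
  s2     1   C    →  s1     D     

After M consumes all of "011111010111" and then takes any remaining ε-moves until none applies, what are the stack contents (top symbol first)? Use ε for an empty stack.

(s0, 011111010111, Z)
  read 0, top Z: go to s0, push CZ → (s0, 11111010111, CZ)
  ε-move, top C: go to s0, push DD → (s0, 11111010111, DDZ)
  read 1, top D: go to s1, push ε → (s1, 1111010111, DZ)
  read 1, top D: go to s0, push D → (s0, 111010111, DZ)
  read 1, top D: go to s1, push ε → (s1, 11010111, Z)
  read 1, top Z: go to s1, push DZ → (s1, 1010111, DZ)
  read 1, top D: go to s0, push D → (s0, 010111, DZ)
  read 0, top D: go to s1, push DD → (s1, 10111, DDZ)
  read 1, top D: go to s0, push D → (s0, 0111, DDZ)
  read 0, top D: go to s1, push DD → (s1, 111, DDDZ)
  read 1, top D: go to s0, push D → (s0, 11, DDDZ)
  read 1, top D: go to s1, push ε → (s1, 1, DDZ)
  read 1, top D: go to s0, push D → (s0, ε, DDZ)
All input consumed in state s0 with stack DDZ.

DDZ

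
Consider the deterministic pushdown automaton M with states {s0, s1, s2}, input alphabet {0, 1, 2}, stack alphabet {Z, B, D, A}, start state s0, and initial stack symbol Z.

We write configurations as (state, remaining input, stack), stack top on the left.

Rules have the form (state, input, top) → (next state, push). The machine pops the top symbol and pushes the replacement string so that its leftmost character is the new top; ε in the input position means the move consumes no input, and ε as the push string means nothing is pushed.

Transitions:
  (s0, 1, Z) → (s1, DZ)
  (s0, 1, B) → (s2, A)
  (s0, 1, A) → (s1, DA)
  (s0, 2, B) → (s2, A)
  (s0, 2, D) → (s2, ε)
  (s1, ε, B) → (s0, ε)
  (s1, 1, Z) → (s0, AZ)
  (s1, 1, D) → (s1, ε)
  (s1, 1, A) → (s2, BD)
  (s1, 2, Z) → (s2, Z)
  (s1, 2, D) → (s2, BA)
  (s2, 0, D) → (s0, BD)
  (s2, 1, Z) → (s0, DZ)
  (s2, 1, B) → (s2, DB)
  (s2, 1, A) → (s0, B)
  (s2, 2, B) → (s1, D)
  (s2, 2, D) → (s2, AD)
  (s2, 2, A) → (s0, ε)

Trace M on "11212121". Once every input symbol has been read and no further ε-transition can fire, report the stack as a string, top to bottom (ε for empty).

(s0, 11212121, Z)
  read 1, top Z: go to s1, push DZ → (s1, 1212121, DZ)
  read 1, top D: go to s1, push ε → (s1, 212121, Z)
  read 2, top Z: go to s2, push Z → (s2, 12121, Z)
  read 1, top Z: go to s0, push DZ → (s0, 2121, DZ)
  read 2, top D: go to s2, push ε → (s2, 121, Z)
  read 1, top Z: go to s0, push DZ → (s0, 21, DZ)
  read 2, top D: go to s2, push ε → (s2, 1, Z)
  read 1, top Z: go to s0, push DZ → (s0, ε, DZ)
All input consumed in state s0 with stack DZ.

DZ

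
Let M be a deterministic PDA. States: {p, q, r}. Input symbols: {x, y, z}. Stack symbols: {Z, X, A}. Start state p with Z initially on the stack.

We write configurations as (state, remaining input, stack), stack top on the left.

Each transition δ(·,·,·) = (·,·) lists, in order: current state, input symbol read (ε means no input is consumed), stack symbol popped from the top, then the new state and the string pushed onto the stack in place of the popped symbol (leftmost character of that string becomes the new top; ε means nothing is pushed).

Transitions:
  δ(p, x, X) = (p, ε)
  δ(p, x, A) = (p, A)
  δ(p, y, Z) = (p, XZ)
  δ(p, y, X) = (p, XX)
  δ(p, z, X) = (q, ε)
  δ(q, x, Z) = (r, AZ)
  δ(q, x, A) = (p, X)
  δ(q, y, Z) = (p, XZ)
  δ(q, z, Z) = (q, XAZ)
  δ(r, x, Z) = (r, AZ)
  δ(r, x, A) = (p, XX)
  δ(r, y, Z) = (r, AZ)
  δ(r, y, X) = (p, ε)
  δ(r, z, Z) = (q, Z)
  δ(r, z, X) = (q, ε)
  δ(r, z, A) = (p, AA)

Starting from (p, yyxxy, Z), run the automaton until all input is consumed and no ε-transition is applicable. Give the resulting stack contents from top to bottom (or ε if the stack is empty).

(p, yyxxy, Z)
  read y, top Z: go to p, push XZ → (p, yxxy, XZ)
  read y, top X: go to p, push XX → (p, xxy, XXZ)
  read x, top X: go to p, push ε → (p, xy, XZ)
  read x, top X: go to p, push ε → (p, y, Z)
  read y, top Z: go to p, push XZ → (p, ε, XZ)
All input consumed in state p with stack XZ.

XZ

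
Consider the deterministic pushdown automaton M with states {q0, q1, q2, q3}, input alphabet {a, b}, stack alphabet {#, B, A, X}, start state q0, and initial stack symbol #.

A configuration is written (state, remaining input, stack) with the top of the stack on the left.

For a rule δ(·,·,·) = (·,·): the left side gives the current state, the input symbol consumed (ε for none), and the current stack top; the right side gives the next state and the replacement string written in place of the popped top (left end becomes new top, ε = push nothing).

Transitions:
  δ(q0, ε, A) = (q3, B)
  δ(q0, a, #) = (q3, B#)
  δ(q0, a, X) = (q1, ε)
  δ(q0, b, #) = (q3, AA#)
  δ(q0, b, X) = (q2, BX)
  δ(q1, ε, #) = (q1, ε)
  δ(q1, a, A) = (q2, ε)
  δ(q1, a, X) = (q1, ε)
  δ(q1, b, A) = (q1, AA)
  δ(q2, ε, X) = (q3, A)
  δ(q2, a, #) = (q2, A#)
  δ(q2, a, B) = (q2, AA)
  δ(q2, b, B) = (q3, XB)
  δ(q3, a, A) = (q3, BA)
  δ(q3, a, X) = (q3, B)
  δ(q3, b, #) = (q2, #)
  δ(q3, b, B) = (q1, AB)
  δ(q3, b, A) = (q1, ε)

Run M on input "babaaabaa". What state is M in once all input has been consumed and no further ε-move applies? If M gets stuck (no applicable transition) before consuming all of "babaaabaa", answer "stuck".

stuck

(q0, babaaabaa, #)
  read b, top #: go to q3, push AA# → (q3, abaaabaa, AA#)
  read a, top A: go to q3, push BA → (q3, baaabaa, BAA#)
  read b, top B: go to q1, push AB → (q1, aaabaa, ABAA#)
  read a, top A: go to q2, push ε → (q2, aabaa, BAA#)
  read a, top B: go to q2, push AA → (q2, abaa, AAAA#)
No transition for (q2, a, top A); M blocks with input abaa remaining.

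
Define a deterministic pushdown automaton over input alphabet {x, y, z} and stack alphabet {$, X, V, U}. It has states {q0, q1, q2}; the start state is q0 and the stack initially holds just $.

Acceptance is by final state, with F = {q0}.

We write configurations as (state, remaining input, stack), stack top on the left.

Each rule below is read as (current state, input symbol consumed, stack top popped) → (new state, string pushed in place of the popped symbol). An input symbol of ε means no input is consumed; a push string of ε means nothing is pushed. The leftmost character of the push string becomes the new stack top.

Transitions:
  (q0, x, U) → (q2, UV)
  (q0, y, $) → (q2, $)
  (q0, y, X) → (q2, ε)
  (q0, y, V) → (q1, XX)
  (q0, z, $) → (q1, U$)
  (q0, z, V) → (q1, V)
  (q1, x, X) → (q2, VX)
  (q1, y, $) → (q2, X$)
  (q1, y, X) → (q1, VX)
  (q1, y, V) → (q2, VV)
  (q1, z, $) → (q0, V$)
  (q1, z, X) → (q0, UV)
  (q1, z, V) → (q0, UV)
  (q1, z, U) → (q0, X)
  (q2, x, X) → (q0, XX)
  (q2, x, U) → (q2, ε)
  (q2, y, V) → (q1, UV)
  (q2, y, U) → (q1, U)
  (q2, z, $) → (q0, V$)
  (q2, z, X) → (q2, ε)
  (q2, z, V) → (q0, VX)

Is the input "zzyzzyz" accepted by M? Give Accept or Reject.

Accept

(q0, zzyzzyz, $) ⊢ (q1, zyzzyz, U$) ⊢ (q0, yzzyz, X$) ⊢ (q2, zzyz, $) ⊢ (q0, zyz, V$) ⊢ (q1, yz, V$) ⊢ (q2, z, VV$) ⊢ (q0, ε, VXV$)
All input consumed; state q0 ∈ F.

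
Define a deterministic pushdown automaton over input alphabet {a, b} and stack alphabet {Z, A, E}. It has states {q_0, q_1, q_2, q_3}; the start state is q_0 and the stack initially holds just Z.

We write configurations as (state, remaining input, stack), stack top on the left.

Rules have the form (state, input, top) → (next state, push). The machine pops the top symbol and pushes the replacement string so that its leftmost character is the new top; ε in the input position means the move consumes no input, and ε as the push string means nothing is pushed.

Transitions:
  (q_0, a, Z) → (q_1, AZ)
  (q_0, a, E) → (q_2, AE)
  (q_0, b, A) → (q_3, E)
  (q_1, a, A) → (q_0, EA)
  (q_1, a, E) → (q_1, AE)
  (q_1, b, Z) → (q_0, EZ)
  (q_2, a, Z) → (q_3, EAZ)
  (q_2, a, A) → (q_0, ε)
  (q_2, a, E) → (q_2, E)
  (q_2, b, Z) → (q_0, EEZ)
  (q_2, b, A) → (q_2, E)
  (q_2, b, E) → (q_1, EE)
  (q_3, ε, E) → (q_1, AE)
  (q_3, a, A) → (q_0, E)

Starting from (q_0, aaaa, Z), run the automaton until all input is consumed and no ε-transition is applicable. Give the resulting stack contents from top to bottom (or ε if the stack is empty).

EAZ

(q_0, aaaa, Z)
  read a, top Z: go to q_1, push AZ → (q_1, aaa, AZ)
  read a, top A: go to q_0, push EA → (q_0, aa, EAZ)
  read a, top E: go to q_2, push AE → (q_2, a, AEAZ)
  read a, top A: go to q_0, push ε → (q_0, ε, EAZ)
All input consumed in state q_0 with stack EAZ.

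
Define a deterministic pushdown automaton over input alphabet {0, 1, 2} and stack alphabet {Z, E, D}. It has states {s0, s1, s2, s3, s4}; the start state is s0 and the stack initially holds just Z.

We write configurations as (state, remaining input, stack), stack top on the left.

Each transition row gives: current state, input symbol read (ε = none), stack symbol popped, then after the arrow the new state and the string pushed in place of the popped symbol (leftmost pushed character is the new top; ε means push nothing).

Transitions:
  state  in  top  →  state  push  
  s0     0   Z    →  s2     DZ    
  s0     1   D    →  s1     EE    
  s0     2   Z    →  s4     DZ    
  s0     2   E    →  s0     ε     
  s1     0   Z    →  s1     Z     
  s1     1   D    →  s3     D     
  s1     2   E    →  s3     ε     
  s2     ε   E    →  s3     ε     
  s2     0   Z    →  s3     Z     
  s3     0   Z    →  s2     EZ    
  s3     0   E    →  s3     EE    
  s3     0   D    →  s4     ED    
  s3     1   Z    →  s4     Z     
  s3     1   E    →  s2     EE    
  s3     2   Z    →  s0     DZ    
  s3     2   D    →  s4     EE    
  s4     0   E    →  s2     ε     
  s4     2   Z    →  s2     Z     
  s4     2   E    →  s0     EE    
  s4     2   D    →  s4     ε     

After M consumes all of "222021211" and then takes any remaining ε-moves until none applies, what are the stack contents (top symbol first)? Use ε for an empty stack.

(s0, 222021211, Z) ⊢ (s4, 22021211, DZ) ⊢ (s4, 2021211, Z) ⊢ (s2, 021211, Z) ⊢ (s3, 21211, Z) ⊢ (s0, 1211, DZ) ⊢ (s1, 211, EEZ) ⊢ (s3, 11, EZ) ⊢ (s2, 1, EEZ) ⊢ (s3, 1, EZ) ⊢ (s2, ε, EEZ) ⊢ (s3, ε, EZ)
All input consumed in state s3 with stack EZ.

EZ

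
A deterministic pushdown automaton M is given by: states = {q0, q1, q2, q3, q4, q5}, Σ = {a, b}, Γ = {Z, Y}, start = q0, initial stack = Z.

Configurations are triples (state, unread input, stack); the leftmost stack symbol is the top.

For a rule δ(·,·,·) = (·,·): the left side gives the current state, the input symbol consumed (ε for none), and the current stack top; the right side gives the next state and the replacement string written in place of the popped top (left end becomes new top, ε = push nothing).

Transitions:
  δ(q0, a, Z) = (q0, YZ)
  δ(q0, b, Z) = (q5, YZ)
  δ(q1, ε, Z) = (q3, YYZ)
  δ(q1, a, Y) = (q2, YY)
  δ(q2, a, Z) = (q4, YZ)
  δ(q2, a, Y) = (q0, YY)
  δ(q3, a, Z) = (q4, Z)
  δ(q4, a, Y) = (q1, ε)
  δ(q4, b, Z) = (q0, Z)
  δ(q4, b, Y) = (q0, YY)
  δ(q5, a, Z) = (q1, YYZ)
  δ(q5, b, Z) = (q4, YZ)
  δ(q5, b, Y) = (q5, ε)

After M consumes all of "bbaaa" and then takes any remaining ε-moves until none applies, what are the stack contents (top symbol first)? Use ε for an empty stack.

YYYYZ

(q0, bbaaa, Z)
  read b, top Z: go to q5, push YZ → (q5, baaa, YZ)
  read b, top Y: go to q5, push ε → (q5, aaa, Z)
  read a, top Z: go to q1, push YYZ → (q1, aa, YYZ)
  read a, top Y: go to q2, push YY → (q2, a, YYYZ)
  read a, top Y: go to q0, push YY → (q0, ε, YYYYZ)
All input consumed in state q0 with stack YYYYZ.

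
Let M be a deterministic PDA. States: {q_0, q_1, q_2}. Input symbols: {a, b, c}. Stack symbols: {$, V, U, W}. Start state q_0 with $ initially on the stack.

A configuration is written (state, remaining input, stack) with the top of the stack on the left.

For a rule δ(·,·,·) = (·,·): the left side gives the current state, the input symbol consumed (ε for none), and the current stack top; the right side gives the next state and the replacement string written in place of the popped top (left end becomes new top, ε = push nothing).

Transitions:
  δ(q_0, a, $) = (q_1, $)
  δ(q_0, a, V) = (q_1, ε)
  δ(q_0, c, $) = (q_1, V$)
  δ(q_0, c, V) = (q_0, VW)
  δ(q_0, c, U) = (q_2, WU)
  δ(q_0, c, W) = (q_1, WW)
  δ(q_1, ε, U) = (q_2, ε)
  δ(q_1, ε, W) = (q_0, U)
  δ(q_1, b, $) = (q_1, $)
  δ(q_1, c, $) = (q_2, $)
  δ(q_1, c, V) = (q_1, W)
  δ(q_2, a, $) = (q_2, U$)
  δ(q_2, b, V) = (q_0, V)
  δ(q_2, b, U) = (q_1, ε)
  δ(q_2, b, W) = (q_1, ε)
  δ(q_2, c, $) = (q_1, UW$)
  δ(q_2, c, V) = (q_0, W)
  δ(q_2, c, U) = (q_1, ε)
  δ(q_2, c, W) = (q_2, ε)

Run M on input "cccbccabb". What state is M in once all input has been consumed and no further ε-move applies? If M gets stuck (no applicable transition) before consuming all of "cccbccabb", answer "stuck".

(q_0, cccbccabb, $) ⊢ (q_1, ccbccabb, V$) ⊢ (q_1, cbccabb, W$) ⊢ (q_0, cbccabb, U$) ⊢ (q_2, bccabb, WU$) ⊢ (q_1, ccabb, U$) ⊢ (q_2, ccabb, $) ⊢ (q_1, cabb, UW$) ⊢ (q_2, cabb, W$) ⊢ (q_2, abb, $) ⊢ (q_2, bb, U$) ⊢ (q_1, b, $) ⊢ (q_1, ε, $)
All input consumed; M is in state q_1.

q_1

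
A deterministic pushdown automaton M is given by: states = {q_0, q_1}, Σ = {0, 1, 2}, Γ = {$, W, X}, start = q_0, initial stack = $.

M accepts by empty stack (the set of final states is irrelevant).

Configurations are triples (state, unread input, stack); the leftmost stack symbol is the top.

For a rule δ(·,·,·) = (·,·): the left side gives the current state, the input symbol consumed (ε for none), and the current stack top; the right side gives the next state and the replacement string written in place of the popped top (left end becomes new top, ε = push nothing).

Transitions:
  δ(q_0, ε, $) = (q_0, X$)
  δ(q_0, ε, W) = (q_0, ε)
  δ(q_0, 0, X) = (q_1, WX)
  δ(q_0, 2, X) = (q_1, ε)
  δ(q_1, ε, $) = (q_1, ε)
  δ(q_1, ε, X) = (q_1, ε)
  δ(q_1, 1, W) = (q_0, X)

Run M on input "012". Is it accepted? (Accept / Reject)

Accept

(q_0, 012, $)
  ε-move, top $: go to q_0, push X$ → (q_0, 012, X$)
  read 0, top X: go to q_1, push WX → (q_1, 12, WX$)
  read 1, top W: go to q_0, push X → (q_0, 2, XX$)
  read 2, top X: go to q_1, push ε → (q_1, ε, X$)
  ε-move, top X: go to q_1, push ε → (q_1, ε, $)
  ε-move, top $: go to q_1, push ε → (q_1, ε, ε)
All input consumed and the stack is empty.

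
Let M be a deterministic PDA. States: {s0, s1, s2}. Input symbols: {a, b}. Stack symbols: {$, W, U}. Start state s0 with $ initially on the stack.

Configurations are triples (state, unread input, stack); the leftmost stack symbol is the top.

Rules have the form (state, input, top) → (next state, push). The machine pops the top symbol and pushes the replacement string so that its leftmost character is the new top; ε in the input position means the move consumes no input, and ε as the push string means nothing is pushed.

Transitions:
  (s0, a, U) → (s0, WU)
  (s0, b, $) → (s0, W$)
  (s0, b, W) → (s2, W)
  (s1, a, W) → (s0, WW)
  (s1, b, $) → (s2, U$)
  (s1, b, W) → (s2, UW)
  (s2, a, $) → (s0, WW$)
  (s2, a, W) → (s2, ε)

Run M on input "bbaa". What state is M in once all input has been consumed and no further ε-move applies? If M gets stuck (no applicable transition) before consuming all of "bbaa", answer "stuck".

s0

(s0, bbaa, $)
  read b, top $: go to s0, push W$ → (s0, baa, W$)
  read b, top W: go to s2, push W → (s2, aa, W$)
  read a, top W: go to s2, push ε → (s2, a, $)
  read a, top $: go to s0, push WW$ → (s0, ε, WW$)
All input consumed; M is in state s0.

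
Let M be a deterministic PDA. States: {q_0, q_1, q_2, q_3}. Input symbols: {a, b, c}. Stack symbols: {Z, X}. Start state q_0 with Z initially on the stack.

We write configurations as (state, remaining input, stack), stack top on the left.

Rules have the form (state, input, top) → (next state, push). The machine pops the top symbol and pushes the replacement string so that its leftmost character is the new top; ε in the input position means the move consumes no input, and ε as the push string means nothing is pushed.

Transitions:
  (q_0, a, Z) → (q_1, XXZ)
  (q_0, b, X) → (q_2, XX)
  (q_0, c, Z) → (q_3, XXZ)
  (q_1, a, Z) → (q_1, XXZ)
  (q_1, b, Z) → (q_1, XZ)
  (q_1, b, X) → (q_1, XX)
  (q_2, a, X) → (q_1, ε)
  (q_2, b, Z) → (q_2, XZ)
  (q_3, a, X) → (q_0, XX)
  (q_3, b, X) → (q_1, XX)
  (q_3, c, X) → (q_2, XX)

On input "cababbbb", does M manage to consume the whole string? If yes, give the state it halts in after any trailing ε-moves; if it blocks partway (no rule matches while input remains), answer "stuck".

q_1

(q_0, cababbbb, Z)
  read c, top Z: go to q_3, push XXZ → (q_3, ababbbb, XXZ)
  read a, top X: go to q_0, push XX → (q_0, babbbb, XXXZ)
  read b, top X: go to q_2, push XX → (q_2, abbbb, XXXXZ)
  read a, top X: go to q_1, push ε → (q_1, bbbb, XXXZ)
  read b, top X: go to q_1, push XX → (q_1, bbb, XXXXZ)
  read b, top X: go to q_1, push XX → (q_1, bb, XXXXXZ)
  read b, top X: go to q_1, push XX → (q_1, b, XXXXXXZ)
  read b, top X: go to q_1, push XX → (q_1, ε, XXXXXXXZ)
All input consumed; M is in state q_1.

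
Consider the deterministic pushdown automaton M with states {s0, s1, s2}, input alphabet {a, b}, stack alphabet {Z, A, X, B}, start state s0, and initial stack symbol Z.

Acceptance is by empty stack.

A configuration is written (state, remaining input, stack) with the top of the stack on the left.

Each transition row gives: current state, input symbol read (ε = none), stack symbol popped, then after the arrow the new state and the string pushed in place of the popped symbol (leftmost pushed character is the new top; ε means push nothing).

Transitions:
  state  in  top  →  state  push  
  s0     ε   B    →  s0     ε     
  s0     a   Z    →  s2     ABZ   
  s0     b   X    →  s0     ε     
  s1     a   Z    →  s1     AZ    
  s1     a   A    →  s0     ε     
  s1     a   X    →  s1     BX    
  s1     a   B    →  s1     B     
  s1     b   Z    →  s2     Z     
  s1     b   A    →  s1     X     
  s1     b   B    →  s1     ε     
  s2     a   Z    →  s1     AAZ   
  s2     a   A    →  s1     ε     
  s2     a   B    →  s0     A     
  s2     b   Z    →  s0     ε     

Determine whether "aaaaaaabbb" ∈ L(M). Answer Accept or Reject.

Accept

(s0, aaaaaaabbb, Z)
  read a, top Z: go to s2, push ABZ → (s2, aaaaaabbb, ABZ)
  read a, top A: go to s1, push ε → (s1, aaaaabbb, BZ)
  read a, top B: go to s1, push B → (s1, aaaabbb, BZ)
  read a, top B: go to s1, push B → (s1, aaabbb, BZ)
  read a, top B: go to s1, push B → (s1, aabbb, BZ)
  read a, top B: go to s1, push B → (s1, abbb, BZ)
  read a, top B: go to s1, push B → (s1, bbb, BZ)
  read b, top B: go to s1, push ε → (s1, bb, Z)
  read b, top Z: go to s2, push Z → (s2, b, Z)
  read b, top Z: go to s0, push ε → (s0, ε, ε)
All input consumed and the stack is empty.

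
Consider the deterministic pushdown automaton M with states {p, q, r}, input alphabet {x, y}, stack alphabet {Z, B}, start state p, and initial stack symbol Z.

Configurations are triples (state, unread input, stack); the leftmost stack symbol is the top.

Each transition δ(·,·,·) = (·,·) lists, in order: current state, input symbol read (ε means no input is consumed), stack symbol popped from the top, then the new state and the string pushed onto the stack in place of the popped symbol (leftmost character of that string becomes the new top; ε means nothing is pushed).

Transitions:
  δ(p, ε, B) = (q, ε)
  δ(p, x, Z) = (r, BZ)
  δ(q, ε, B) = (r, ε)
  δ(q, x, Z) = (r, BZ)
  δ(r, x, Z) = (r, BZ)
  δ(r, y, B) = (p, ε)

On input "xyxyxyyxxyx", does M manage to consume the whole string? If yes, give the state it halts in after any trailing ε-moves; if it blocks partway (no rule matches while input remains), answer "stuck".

stuck

(p, xyxyxyyxxyx, Z)
  read x, top Z: go to r, push BZ → (r, yxyxyyxxyx, BZ)
  read y, top B: go to p, push ε → (p, xyxyyxxyx, Z)
  read x, top Z: go to r, push BZ → (r, yxyyxxyx, BZ)
  read y, top B: go to p, push ε → (p, xyyxxyx, Z)
  read x, top Z: go to r, push BZ → (r, yyxxyx, BZ)
  read y, top B: go to p, push ε → (p, yxxyx, Z)
No transition for (p, y, top Z); M blocks with input yxxyx remaining.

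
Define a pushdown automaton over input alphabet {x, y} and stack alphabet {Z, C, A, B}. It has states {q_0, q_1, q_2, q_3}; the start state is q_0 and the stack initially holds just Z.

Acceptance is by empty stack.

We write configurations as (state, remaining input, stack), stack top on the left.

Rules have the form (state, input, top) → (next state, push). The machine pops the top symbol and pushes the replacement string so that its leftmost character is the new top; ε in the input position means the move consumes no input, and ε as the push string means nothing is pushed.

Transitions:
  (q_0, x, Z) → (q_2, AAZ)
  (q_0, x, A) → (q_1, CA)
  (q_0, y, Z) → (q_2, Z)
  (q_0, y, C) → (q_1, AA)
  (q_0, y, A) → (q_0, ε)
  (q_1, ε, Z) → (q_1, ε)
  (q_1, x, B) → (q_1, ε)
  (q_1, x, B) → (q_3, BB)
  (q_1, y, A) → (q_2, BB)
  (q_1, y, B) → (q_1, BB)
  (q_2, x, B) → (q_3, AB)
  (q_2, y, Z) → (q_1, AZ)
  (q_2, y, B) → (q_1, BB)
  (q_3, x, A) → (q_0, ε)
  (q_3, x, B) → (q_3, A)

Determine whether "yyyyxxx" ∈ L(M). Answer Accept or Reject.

One accepting computation: (q_0, yyyyxxx, Z) ⊢ (q_2, yyyxxx, Z) ⊢ (q_1, yyxxx, AZ) ⊢ (q_2, yxxx, BBZ) ⊢ (q_1, xxx, BBBZ) ⊢ (q_1, xx, BBZ) ⊢ (q_1, x, BZ) ⊢ (q_1, ε, Z) ⊢ (q_1, ε, ε)
All input consumed and the stack is empty.

Accept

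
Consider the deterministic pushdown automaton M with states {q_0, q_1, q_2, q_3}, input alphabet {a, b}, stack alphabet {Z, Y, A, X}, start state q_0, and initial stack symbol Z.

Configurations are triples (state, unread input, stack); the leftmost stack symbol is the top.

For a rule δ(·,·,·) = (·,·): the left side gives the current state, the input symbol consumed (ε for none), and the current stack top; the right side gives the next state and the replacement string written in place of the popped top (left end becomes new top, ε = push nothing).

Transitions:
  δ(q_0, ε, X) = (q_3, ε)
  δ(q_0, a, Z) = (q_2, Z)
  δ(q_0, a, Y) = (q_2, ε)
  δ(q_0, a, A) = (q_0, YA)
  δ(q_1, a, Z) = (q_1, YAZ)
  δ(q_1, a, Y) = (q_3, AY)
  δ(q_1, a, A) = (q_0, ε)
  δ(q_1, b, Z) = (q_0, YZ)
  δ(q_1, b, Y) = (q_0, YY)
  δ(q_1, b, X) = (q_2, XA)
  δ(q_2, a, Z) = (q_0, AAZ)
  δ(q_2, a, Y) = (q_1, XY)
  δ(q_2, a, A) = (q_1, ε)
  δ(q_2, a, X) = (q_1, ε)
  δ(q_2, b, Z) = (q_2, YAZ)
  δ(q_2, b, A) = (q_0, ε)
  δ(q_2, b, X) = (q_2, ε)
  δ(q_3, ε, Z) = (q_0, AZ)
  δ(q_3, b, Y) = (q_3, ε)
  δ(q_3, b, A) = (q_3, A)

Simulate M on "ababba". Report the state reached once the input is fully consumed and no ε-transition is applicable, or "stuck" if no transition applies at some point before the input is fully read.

(q_0, ababba, Z)
  read a, top Z: go to q_2, push Z → (q_2, babba, Z)
  read b, top Z: go to q_2, push YAZ → (q_2, abba, YAZ)
  read a, top Y: go to q_1, push XY → (q_1, bba, XYAZ)
  read b, top X: go to q_2, push XA → (q_2, ba, XAYAZ)
  read b, top X: go to q_2, push ε → (q_2, a, AYAZ)
  read a, top A: go to q_1, push ε → (q_1, ε, YAZ)
All input consumed; M is in state q_1.

q_1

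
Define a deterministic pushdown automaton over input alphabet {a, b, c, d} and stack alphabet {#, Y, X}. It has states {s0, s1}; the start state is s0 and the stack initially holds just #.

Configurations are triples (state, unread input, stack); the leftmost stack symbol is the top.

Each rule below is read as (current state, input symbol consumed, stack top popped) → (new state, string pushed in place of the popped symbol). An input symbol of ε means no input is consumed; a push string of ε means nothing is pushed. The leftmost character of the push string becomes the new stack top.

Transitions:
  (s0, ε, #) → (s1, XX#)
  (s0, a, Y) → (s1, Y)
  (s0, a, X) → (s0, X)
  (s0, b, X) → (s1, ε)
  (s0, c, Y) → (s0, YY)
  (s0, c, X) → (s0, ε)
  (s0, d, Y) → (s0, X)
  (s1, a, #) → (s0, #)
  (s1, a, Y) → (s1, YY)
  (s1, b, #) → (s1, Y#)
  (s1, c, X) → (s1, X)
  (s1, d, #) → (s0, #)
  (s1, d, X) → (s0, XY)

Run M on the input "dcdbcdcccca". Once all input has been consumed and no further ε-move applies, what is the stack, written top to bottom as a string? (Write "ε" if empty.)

YYYY#

(s0, dcdbcdcccca, #) ⊢ (s1, dcdbcdcccca, XX#) ⊢ (s0, cdbcdcccca, XYX#) ⊢ (s0, dbcdcccca, YX#) ⊢ (s0, bcdcccca, XX#) ⊢ (s1, cdcccca, X#) ⊢ (s1, dcccca, X#) ⊢ (s0, cccca, XY#) ⊢ (s0, ccca, Y#) ⊢ (s0, cca, YY#) ⊢ (s0, ca, YYY#) ⊢ (s0, a, YYYY#) ⊢ (s1, ε, YYYY#)
All input consumed in state s1 with stack YYYY#.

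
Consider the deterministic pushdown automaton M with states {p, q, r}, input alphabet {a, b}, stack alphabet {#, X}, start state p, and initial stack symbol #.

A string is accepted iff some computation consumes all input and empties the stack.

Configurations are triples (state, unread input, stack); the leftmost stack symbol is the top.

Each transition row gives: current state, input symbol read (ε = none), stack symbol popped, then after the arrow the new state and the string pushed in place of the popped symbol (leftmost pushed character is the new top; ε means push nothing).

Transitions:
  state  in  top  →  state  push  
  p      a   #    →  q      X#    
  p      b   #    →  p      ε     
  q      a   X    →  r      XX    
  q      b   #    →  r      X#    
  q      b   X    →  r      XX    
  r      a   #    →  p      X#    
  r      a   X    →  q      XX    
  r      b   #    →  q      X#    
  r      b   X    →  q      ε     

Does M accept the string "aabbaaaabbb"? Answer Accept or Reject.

Reject

(p, aabbaaaabbb, #)
  read a, top #: go to q, push X# → (q, abbaaaabbb, X#)
  read a, top X: go to r, push XX → (r, bbaaaabbb, XX#)
  read b, top X: go to q, push ε → (q, baaaabbb, X#)
  read b, top X: go to r, push XX → (r, aaaabbb, XX#)
  read a, top X: go to q, push XX → (q, aaabbb, XXX#)
  read a, top X: go to r, push XX → (r, aabbb, XXXX#)
  read a, top X: go to q, push XX → (q, abbb, XXXXX#)
  read a, top X: go to r, push XX → (r, bbb, XXXXXX#)
  read b, top X: go to q, push ε → (q, bb, XXXXX#)
  read b, top X: go to r, push XX → (r, b, XXXXXX#)
  read b, top X: go to q, push ε → (q, ε, XXXXX#)
All input consumed; stack is XXXXX#, not empty, and no further ε-move applies.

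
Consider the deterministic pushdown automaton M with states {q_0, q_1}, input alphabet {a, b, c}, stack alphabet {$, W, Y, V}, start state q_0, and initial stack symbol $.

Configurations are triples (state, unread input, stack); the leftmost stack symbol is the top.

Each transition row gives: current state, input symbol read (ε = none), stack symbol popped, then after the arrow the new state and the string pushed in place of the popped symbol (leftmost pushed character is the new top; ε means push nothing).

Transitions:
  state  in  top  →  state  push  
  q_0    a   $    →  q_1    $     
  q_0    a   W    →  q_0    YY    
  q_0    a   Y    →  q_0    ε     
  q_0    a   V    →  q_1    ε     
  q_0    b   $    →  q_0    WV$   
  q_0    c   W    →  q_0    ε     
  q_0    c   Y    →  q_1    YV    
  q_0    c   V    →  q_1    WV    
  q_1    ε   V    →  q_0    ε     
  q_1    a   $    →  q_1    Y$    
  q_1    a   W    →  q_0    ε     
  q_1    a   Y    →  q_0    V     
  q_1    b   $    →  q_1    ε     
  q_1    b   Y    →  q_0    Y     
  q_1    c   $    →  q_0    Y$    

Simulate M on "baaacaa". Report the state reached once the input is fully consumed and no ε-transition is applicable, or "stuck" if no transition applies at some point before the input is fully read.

q_1

(q_0, baaacaa, $)
  read b, top $: go to q_0, push WV$ → (q_0, aaacaa, WV$)
  read a, top W: go to q_0, push YY → (q_0, aacaa, YYV$)
  read a, top Y: go to q_0, push ε → (q_0, acaa, YV$)
  read a, top Y: go to q_0, push ε → (q_0, caa, V$)
  read c, top V: go to q_1, push WV → (q_1, aa, WV$)
  read a, top W: go to q_0, push ε → (q_0, a, V$)
  read a, top V: go to q_1, push ε → (q_1, ε, $)
All input consumed; M is in state q_1.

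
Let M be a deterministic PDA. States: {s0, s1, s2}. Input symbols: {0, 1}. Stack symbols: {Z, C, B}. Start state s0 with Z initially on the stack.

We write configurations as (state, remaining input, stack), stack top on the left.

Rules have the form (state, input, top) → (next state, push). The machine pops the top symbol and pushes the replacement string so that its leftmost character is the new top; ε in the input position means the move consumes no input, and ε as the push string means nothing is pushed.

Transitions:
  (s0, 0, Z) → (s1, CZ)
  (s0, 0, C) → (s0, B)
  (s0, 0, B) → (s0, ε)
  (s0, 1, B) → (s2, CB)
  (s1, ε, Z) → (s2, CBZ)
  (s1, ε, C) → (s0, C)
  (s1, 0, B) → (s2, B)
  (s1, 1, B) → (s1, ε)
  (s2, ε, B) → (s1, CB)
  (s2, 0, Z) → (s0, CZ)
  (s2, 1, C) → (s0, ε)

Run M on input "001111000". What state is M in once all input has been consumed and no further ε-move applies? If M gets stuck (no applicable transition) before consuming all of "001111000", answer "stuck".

(s0, 001111000, Z)
  read 0, top Z: go to s1, push CZ → (s1, 01111000, CZ)
  ε-move, top C: go to s0, push C → (s0, 01111000, CZ)
  read 0, top C: go to s0, push B → (s0, 1111000, BZ)
  read 1, top B: go to s2, push CB → (s2, 111000, CBZ)
  read 1, top C: go to s0, push ε → (s0, 11000, BZ)
  read 1, top B: go to s2, push CB → (s2, 1000, CBZ)
  read 1, top C: go to s0, push ε → (s0, 000, BZ)
  read 0, top B: go to s0, push ε → (s0, 00, Z)
  read 0, top Z: go to s1, push CZ → (s1, 0, CZ)
  ε-move, top C: go to s0, push C → (s0, 0, CZ)
  read 0, top C: go to s0, push B → (s0, ε, BZ)
All input consumed; M is in state s0.

s0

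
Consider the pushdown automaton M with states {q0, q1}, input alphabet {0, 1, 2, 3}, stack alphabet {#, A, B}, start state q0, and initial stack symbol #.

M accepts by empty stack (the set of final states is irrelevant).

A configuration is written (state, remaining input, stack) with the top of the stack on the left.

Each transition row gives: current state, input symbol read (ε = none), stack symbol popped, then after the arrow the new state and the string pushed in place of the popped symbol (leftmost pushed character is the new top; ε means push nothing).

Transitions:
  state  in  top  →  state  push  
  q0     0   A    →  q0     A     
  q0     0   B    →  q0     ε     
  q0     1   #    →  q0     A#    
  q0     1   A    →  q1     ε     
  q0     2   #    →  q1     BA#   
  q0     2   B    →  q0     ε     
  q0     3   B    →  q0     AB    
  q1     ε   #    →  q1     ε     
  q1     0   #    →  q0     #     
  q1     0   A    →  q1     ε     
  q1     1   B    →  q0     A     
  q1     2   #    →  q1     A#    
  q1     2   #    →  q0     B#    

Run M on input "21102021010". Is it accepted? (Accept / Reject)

One accepting computation: (q0, 21102021010, #) ⊢ (q1, 1102021010, BA#) ⊢ (q0, 102021010, AA#) ⊢ (q1, 02021010, A#) ⊢ (q1, 2021010, #) ⊢ (q0, 021010, B#) ⊢ (q0, 21010, #) ⊢ (q1, 1010, BA#) ⊢ (q0, 010, AA#) ⊢ (q0, 10, AA#) ⊢ (q1, 0, A#) ⊢ (q1, ε, #) ⊢ (q1, ε, ε)
All input consumed and the stack is empty.

Accept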